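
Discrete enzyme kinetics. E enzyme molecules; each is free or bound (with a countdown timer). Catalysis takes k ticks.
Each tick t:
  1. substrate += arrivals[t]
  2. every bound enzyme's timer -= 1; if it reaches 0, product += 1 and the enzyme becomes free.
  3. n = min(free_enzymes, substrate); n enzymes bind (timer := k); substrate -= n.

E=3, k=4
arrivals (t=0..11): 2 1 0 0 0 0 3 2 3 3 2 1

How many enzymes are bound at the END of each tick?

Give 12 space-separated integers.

Answer: 2 3 3 3 1 0 3 3 3 3 3 3

Derivation:
t=0: arr=2 -> substrate=0 bound=2 product=0
t=1: arr=1 -> substrate=0 bound=3 product=0
t=2: arr=0 -> substrate=0 bound=3 product=0
t=3: arr=0 -> substrate=0 bound=3 product=0
t=4: arr=0 -> substrate=0 bound=1 product=2
t=5: arr=0 -> substrate=0 bound=0 product=3
t=6: arr=3 -> substrate=0 bound=3 product=3
t=7: arr=2 -> substrate=2 bound=3 product=3
t=8: arr=3 -> substrate=5 bound=3 product=3
t=9: arr=3 -> substrate=8 bound=3 product=3
t=10: arr=2 -> substrate=7 bound=3 product=6
t=11: arr=1 -> substrate=8 bound=3 product=6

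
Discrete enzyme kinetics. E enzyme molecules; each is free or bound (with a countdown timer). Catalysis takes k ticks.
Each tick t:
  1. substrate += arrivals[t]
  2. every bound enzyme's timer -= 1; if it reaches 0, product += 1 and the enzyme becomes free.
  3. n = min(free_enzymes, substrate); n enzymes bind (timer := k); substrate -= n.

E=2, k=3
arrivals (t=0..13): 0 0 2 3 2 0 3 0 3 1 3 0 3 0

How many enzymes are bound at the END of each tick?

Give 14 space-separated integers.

t=0: arr=0 -> substrate=0 bound=0 product=0
t=1: arr=0 -> substrate=0 bound=0 product=0
t=2: arr=2 -> substrate=0 bound=2 product=0
t=3: arr=3 -> substrate=3 bound=2 product=0
t=4: arr=2 -> substrate=5 bound=2 product=0
t=5: arr=0 -> substrate=3 bound=2 product=2
t=6: arr=3 -> substrate=6 bound=2 product=2
t=7: arr=0 -> substrate=6 bound=2 product=2
t=8: arr=3 -> substrate=7 bound=2 product=4
t=9: arr=1 -> substrate=8 bound=2 product=4
t=10: arr=3 -> substrate=11 bound=2 product=4
t=11: arr=0 -> substrate=9 bound=2 product=6
t=12: arr=3 -> substrate=12 bound=2 product=6
t=13: arr=0 -> substrate=12 bound=2 product=6

Answer: 0 0 2 2 2 2 2 2 2 2 2 2 2 2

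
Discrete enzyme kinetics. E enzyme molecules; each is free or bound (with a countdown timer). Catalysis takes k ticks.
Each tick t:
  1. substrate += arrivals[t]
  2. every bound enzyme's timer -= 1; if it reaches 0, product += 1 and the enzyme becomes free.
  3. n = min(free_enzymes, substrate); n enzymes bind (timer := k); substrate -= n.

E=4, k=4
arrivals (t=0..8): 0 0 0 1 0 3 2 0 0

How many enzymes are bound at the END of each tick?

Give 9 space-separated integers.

Answer: 0 0 0 1 1 4 4 4 4

Derivation:
t=0: arr=0 -> substrate=0 bound=0 product=0
t=1: arr=0 -> substrate=0 bound=0 product=0
t=2: arr=0 -> substrate=0 bound=0 product=0
t=3: arr=1 -> substrate=0 bound=1 product=0
t=4: arr=0 -> substrate=0 bound=1 product=0
t=5: arr=3 -> substrate=0 bound=4 product=0
t=6: arr=2 -> substrate=2 bound=4 product=0
t=7: arr=0 -> substrate=1 bound=4 product=1
t=8: arr=0 -> substrate=1 bound=4 product=1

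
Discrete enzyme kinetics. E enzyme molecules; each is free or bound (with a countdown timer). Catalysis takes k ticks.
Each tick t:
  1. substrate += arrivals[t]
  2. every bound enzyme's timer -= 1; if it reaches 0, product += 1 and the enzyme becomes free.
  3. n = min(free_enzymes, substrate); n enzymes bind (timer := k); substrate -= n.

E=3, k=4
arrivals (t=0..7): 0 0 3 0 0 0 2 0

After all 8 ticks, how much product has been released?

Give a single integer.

Answer: 3

Derivation:
t=0: arr=0 -> substrate=0 bound=0 product=0
t=1: arr=0 -> substrate=0 bound=0 product=0
t=2: arr=3 -> substrate=0 bound=3 product=0
t=3: arr=0 -> substrate=0 bound=3 product=0
t=4: arr=0 -> substrate=0 bound=3 product=0
t=5: arr=0 -> substrate=0 bound=3 product=0
t=6: arr=2 -> substrate=0 bound=2 product=3
t=7: arr=0 -> substrate=0 bound=2 product=3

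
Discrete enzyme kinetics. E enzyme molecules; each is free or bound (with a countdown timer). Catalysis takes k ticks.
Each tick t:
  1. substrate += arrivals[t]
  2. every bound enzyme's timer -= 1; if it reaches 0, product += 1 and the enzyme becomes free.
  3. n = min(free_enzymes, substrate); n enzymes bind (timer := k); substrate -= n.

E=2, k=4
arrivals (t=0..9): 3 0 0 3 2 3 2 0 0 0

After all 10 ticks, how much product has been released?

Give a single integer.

Answer: 4

Derivation:
t=0: arr=3 -> substrate=1 bound=2 product=0
t=1: arr=0 -> substrate=1 bound=2 product=0
t=2: arr=0 -> substrate=1 bound=2 product=0
t=3: arr=3 -> substrate=4 bound=2 product=0
t=4: arr=2 -> substrate=4 bound=2 product=2
t=5: arr=3 -> substrate=7 bound=2 product=2
t=6: arr=2 -> substrate=9 bound=2 product=2
t=7: arr=0 -> substrate=9 bound=2 product=2
t=8: arr=0 -> substrate=7 bound=2 product=4
t=9: arr=0 -> substrate=7 bound=2 product=4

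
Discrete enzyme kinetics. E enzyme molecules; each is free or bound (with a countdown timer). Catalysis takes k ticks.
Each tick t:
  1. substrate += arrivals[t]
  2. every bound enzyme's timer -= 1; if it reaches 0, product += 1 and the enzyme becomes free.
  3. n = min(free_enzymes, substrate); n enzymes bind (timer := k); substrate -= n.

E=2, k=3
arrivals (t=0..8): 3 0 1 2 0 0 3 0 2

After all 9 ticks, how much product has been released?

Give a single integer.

t=0: arr=3 -> substrate=1 bound=2 product=0
t=1: arr=0 -> substrate=1 bound=2 product=0
t=2: arr=1 -> substrate=2 bound=2 product=0
t=3: arr=2 -> substrate=2 bound=2 product=2
t=4: arr=0 -> substrate=2 bound=2 product=2
t=5: arr=0 -> substrate=2 bound=2 product=2
t=6: arr=3 -> substrate=3 bound=2 product=4
t=7: arr=0 -> substrate=3 bound=2 product=4
t=8: arr=2 -> substrate=5 bound=2 product=4

Answer: 4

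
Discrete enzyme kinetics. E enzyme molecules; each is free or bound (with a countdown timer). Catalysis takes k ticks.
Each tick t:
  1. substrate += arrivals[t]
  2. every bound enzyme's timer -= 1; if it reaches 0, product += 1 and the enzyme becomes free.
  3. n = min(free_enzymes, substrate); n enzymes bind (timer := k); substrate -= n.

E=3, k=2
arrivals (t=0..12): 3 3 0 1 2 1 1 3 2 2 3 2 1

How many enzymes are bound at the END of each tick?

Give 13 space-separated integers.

t=0: arr=3 -> substrate=0 bound=3 product=0
t=1: arr=3 -> substrate=3 bound=3 product=0
t=2: arr=0 -> substrate=0 bound=3 product=3
t=3: arr=1 -> substrate=1 bound=3 product=3
t=4: arr=2 -> substrate=0 bound=3 product=6
t=5: arr=1 -> substrate=1 bound=3 product=6
t=6: arr=1 -> substrate=0 bound=2 product=9
t=7: arr=3 -> substrate=2 bound=3 product=9
t=8: arr=2 -> substrate=2 bound=3 product=11
t=9: arr=2 -> substrate=3 bound=3 product=12
t=10: arr=3 -> substrate=4 bound=3 product=14
t=11: arr=2 -> substrate=5 bound=3 product=15
t=12: arr=1 -> substrate=4 bound=3 product=17

Answer: 3 3 3 3 3 3 2 3 3 3 3 3 3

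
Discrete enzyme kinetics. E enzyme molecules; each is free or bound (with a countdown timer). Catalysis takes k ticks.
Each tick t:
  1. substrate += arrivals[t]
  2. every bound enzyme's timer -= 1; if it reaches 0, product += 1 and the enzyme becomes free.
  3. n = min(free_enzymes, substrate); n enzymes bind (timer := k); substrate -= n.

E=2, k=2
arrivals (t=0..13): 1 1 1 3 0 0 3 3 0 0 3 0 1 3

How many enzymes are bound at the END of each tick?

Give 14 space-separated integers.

Answer: 1 2 2 2 2 2 2 2 2 2 2 2 2 2

Derivation:
t=0: arr=1 -> substrate=0 bound=1 product=0
t=1: arr=1 -> substrate=0 bound=2 product=0
t=2: arr=1 -> substrate=0 bound=2 product=1
t=3: arr=3 -> substrate=2 bound=2 product=2
t=4: arr=0 -> substrate=1 bound=2 product=3
t=5: arr=0 -> substrate=0 bound=2 product=4
t=6: arr=3 -> substrate=2 bound=2 product=5
t=7: arr=3 -> substrate=4 bound=2 product=6
t=8: arr=0 -> substrate=3 bound=2 product=7
t=9: arr=0 -> substrate=2 bound=2 product=8
t=10: arr=3 -> substrate=4 bound=2 product=9
t=11: arr=0 -> substrate=3 bound=2 product=10
t=12: arr=1 -> substrate=3 bound=2 product=11
t=13: arr=3 -> substrate=5 bound=2 product=12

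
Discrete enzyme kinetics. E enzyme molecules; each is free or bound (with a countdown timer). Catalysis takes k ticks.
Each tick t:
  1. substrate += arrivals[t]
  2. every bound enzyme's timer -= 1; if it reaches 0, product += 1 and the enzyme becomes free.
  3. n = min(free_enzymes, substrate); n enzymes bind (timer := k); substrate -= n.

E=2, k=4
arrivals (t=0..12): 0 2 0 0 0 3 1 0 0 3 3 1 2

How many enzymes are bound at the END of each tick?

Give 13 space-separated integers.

t=0: arr=0 -> substrate=0 bound=0 product=0
t=1: arr=2 -> substrate=0 bound=2 product=0
t=2: arr=0 -> substrate=0 bound=2 product=0
t=3: arr=0 -> substrate=0 bound=2 product=0
t=4: arr=0 -> substrate=0 bound=2 product=0
t=5: arr=3 -> substrate=1 bound=2 product=2
t=6: arr=1 -> substrate=2 bound=2 product=2
t=7: arr=0 -> substrate=2 bound=2 product=2
t=8: arr=0 -> substrate=2 bound=2 product=2
t=9: arr=3 -> substrate=3 bound=2 product=4
t=10: arr=3 -> substrate=6 bound=2 product=4
t=11: arr=1 -> substrate=7 bound=2 product=4
t=12: arr=2 -> substrate=9 bound=2 product=4

Answer: 0 2 2 2 2 2 2 2 2 2 2 2 2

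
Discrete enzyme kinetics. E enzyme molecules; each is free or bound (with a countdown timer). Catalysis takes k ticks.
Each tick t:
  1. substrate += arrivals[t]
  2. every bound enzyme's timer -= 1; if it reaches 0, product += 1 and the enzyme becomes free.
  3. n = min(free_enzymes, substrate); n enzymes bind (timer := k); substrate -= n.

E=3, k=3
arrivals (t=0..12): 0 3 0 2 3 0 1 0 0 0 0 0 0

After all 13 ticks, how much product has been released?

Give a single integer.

Answer: 9

Derivation:
t=0: arr=0 -> substrate=0 bound=0 product=0
t=1: arr=3 -> substrate=0 bound=3 product=0
t=2: arr=0 -> substrate=0 bound=3 product=0
t=3: arr=2 -> substrate=2 bound=3 product=0
t=4: arr=3 -> substrate=2 bound=3 product=3
t=5: arr=0 -> substrate=2 bound=3 product=3
t=6: arr=1 -> substrate=3 bound=3 product=3
t=7: arr=0 -> substrate=0 bound=3 product=6
t=8: arr=0 -> substrate=0 bound=3 product=6
t=9: arr=0 -> substrate=0 bound=3 product=6
t=10: arr=0 -> substrate=0 bound=0 product=9
t=11: arr=0 -> substrate=0 bound=0 product=9
t=12: arr=0 -> substrate=0 bound=0 product=9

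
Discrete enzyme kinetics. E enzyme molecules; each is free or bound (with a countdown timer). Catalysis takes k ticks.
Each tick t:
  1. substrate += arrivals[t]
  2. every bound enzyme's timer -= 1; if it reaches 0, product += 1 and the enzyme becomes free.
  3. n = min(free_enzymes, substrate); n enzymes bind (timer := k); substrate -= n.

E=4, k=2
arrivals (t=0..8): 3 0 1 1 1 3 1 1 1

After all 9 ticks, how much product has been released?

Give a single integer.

t=0: arr=3 -> substrate=0 bound=3 product=0
t=1: arr=0 -> substrate=0 bound=3 product=0
t=2: arr=1 -> substrate=0 bound=1 product=3
t=3: arr=1 -> substrate=0 bound=2 product=3
t=4: arr=1 -> substrate=0 bound=2 product=4
t=5: arr=3 -> substrate=0 bound=4 product=5
t=6: arr=1 -> substrate=0 bound=4 product=6
t=7: arr=1 -> substrate=0 bound=2 product=9
t=8: arr=1 -> substrate=0 bound=2 product=10

Answer: 10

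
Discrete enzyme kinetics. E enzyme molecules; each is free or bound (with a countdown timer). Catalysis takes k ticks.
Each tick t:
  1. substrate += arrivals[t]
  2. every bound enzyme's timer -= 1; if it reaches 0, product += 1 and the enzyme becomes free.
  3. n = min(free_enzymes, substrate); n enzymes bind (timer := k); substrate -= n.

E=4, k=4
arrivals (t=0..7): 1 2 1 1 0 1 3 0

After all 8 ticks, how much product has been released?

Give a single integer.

Answer: 4

Derivation:
t=0: arr=1 -> substrate=0 bound=1 product=0
t=1: arr=2 -> substrate=0 bound=3 product=0
t=2: arr=1 -> substrate=0 bound=4 product=0
t=3: arr=1 -> substrate=1 bound=4 product=0
t=4: arr=0 -> substrate=0 bound=4 product=1
t=5: arr=1 -> substrate=0 bound=3 product=3
t=6: arr=3 -> substrate=1 bound=4 product=4
t=7: arr=0 -> substrate=1 bound=4 product=4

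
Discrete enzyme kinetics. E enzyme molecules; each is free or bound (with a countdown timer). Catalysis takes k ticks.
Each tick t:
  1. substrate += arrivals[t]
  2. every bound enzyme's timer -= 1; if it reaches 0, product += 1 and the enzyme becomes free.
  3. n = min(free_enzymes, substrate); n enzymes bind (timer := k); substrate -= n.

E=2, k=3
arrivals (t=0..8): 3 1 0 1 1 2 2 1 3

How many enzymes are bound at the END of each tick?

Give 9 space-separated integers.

t=0: arr=3 -> substrate=1 bound=2 product=0
t=1: arr=1 -> substrate=2 bound=2 product=0
t=2: arr=0 -> substrate=2 bound=2 product=0
t=3: arr=1 -> substrate=1 bound=2 product=2
t=4: arr=1 -> substrate=2 bound=2 product=2
t=5: arr=2 -> substrate=4 bound=2 product=2
t=6: arr=2 -> substrate=4 bound=2 product=4
t=7: arr=1 -> substrate=5 bound=2 product=4
t=8: arr=3 -> substrate=8 bound=2 product=4

Answer: 2 2 2 2 2 2 2 2 2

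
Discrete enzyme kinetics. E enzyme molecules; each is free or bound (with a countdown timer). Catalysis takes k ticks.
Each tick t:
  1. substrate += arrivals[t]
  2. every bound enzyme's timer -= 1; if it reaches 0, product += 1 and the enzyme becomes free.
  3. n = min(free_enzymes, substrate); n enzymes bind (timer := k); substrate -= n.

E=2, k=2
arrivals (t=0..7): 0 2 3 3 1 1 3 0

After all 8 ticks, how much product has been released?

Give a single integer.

Answer: 6

Derivation:
t=0: arr=0 -> substrate=0 bound=0 product=0
t=1: arr=2 -> substrate=0 bound=2 product=0
t=2: arr=3 -> substrate=3 bound=2 product=0
t=3: arr=3 -> substrate=4 bound=2 product=2
t=4: arr=1 -> substrate=5 bound=2 product=2
t=5: arr=1 -> substrate=4 bound=2 product=4
t=6: arr=3 -> substrate=7 bound=2 product=4
t=7: arr=0 -> substrate=5 bound=2 product=6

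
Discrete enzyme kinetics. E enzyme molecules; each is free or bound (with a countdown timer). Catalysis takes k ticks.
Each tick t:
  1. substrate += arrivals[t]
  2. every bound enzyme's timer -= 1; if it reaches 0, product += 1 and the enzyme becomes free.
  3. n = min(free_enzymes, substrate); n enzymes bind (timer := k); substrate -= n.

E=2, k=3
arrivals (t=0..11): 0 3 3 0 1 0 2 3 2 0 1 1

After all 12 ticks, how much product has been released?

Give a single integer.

Answer: 6

Derivation:
t=0: arr=0 -> substrate=0 bound=0 product=0
t=1: arr=3 -> substrate=1 bound=2 product=0
t=2: arr=3 -> substrate=4 bound=2 product=0
t=3: arr=0 -> substrate=4 bound=2 product=0
t=4: arr=1 -> substrate=3 bound=2 product=2
t=5: arr=0 -> substrate=3 bound=2 product=2
t=6: arr=2 -> substrate=5 bound=2 product=2
t=7: arr=3 -> substrate=6 bound=2 product=4
t=8: arr=2 -> substrate=8 bound=2 product=4
t=9: arr=0 -> substrate=8 bound=2 product=4
t=10: arr=1 -> substrate=7 bound=2 product=6
t=11: arr=1 -> substrate=8 bound=2 product=6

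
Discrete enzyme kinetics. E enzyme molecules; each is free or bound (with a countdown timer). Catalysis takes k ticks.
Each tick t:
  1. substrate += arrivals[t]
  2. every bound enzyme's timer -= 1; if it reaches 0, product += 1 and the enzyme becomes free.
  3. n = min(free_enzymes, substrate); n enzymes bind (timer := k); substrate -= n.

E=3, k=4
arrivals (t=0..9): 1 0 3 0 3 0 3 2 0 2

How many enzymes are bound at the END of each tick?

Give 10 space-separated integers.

t=0: arr=1 -> substrate=0 bound=1 product=0
t=1: arr=0 -> substrate=0 bound=1 product=0
t=2: arr=3 -> substrate=1 bound=3 product=0
t=3: arr=0 -> substrate=1 bound=3 product=0
t=4: arr=3 -> substrate=3 bound=3 product=1
t=5: arr=0 -> substrate=3 bound=3 product=1
t=6: arr=3 -> substrate=4 bound=3 product=3
t=7: arr=2 -> substrate=6 bound=3 product=3
t=8: arr=0 -> substrate=5 bound=3 product=4
t=9: arr=2 -> substrate=7 bound=3 product=4

Answer: 1 1 3 3 3 3 3 3 3 3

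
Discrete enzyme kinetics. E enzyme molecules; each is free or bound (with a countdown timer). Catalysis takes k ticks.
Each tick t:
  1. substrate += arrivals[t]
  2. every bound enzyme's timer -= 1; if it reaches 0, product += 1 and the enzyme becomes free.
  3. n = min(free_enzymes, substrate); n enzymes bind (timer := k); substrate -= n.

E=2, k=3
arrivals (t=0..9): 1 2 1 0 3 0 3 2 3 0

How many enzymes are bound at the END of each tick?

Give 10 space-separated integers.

t=0: arr=1 -> substrate=0 bound=1 product=0
t=1: arr=2 -> substrate=1 bound=2 product=0
t=2: arr=1 -> substrate=2 bound=2 product=0
t=3: arr=0 -> substrate=1 bound=2 product=1
t=4: arr=3 -> substrate=3 bound=2 product=2
t=5: arr=0 -> substrate=3 bound=2 product=2
t=6: arr=3 -> substrate=5 bound=2 product=3
t=7: arr=2 -> substrate=6 bound=2 product=4
t=8: arr=3 -> substrate=9 bound=2 product=4
t=9: arr=0 -> substrate=8 bound=2 product=5

Answer: 1 2 2 2 2 2 2 2 2 2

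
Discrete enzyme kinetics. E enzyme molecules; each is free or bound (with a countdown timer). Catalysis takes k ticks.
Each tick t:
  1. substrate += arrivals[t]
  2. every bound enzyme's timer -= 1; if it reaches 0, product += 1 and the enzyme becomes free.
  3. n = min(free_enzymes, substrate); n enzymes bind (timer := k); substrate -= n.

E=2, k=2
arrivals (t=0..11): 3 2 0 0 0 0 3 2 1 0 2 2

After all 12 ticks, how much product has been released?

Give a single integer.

Answer: 9

Derivation:
t=0: arr=3 -> substrate=1 bound=2 product=0
t=1: arr=2 -> substrate=3 bound=2 product=0
t=2: arr=0 -> substrate=1 bound=2 product=2
t=3: arr=0 -> substrate=1 bound=2 product=2
t=4: arr=0 -> substrate=0 bound=1 product=4
t=5: arr=0 -> substrate=0 bound=1 product=4
t=6: arr=3 -> substrate=1 bound=2 product=5
t=7: arr=2 -> substrate=3 bound=2 product=5
t=8: arr=1 -> substrate=2 bound=2 product=7
t=9: arr=0 -> substrate=2 bound=2 product=7
t=10: arr=2 -> substrate=2 bound=2 product=9
t=11: arr=2 -> substrate=4 bound=2 product=9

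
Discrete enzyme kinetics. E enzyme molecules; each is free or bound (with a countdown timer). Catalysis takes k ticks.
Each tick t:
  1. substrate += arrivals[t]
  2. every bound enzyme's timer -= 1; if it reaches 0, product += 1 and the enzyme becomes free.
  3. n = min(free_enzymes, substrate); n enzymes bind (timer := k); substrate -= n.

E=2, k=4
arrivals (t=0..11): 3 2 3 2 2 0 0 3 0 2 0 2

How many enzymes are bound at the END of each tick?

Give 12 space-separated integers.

t=0: arr=3 -> substrate=1 bound=2 product=0
t=1: arr=2 -> substrate=3 bound=2 product=0
t=2: arr=3 -> substrate=6 bound=2 product=0
t=3: arr=2 -> substrate=8 bound=2 product=0
t=4: arr=2 -> substrate=8 bound=2 product=2
t=5: arr=0 -> substrate=8 bound=2 product=2
t=6: arr=0 -> substrate=8 bound=2 product=2
t=7: arr=3 -> substrate=11 bound=2 product=2
t=8: arr=0 -> substrate=9 bound=2 product=4
t=9: arr=2 -> substrate=11 bound=2 product=4
t=10: arr=0 -> substrate=11 bound=2 product=4
t=11: arr=2 -> substrate=13 bound=2 product=4

Answer: 2 2 2 2 2 2 2 2 2 2 2 2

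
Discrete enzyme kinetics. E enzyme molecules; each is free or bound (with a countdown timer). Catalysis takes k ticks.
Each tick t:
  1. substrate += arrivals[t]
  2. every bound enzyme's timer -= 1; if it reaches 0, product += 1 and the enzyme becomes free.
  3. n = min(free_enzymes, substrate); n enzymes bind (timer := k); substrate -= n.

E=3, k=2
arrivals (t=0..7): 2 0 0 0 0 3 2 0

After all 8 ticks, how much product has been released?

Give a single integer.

t=0: arr=2 -> substrate=0 bound=2 product=0
t=1: arr=0 -> substrate=0 bound=2 product=0
t=2: arr=0 -> substrate=0 bound=0 product=2
t=3: arr=0 -> substrate=0 bound=0 product=2
t=4: arr=0 -> substrate=0 bound=0 product=2
t=5: arr=3 -> substrate=0 bound=3 product=2
t=6: arr=2 -> substrate=2 bound=3 product=2
t=7: arr=0 -> substrate=0 bound=2 product=5

Answer: 5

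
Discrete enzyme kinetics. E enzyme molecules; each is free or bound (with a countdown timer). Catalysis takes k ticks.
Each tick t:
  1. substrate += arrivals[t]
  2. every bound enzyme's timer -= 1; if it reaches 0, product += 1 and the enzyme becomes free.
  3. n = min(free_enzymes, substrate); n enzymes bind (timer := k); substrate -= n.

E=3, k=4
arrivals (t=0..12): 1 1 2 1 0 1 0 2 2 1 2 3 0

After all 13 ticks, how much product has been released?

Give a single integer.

t=0: arr=1 -> substrate=0 bound=1 product=0
t=1: arr=1 -> substrate=0 bound=2 product=0
t=2: arr=2 -> substrate=1 bound=3 product=0
t=3: arr=1 -> substrate=2 bound=3 product=0
t=4: arr=0 -> substrate=1 bound=3 product=1
t=5: arr=1 -> substrate=1 bound=3 product=2
t=6: arr=0 -> substrate=0 bound=3 product=3
t=7: arr=2 -> substrate=2 bound=3 product=3
t=8: arr=2 -> substrate=3 bound=3 product=4
t=9: arr=1 -> substrate=3 bound=3 product=5
t=10: arr=2 -> substrate=4 bound=3 product=6
t=11: arr=3 -> substrate=7 bound=3 product=6
t=12: arr=0 -> substrate=6 bound=3 product=7

Answer: 7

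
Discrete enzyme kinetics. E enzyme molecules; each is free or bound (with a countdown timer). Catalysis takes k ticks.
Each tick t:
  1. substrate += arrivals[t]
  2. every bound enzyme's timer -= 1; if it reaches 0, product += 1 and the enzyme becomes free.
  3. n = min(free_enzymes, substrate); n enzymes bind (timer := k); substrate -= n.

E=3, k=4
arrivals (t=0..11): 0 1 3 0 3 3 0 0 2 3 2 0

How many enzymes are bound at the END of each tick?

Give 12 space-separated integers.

Answer: 0 1 3 3 3 3 3 3 3 3 3 3

Derivation:
t=0: arr=0 -> substrate=0 bound=0 product=0
t=1: arr=1 -> substrate=0 bound=1 product=0
t=2: arr=3 -> substrate=1 bound=3 product=0
t=3: arr=0 -> substrate=1 bound=3 product=0
t=4: arr=3 -> substrate=4 bound=3 product=0
t=5: arr=3 -> substrate=6 bound=3 product=1
t=6: arr=0 -> substrate=4 bound=3 product=3
t=7: arr=0 -> substrate=4 bound=3 product=3
t=8: arr=2 -> substrate=6 bound=3 product=3
t=9: arr=3 -> substrate=8 bound=3 product=4
t=10: arr=2 -> substrate=8 bound=3 product=6
t=11: arr=0 -> substrate=8 bound=3 product=6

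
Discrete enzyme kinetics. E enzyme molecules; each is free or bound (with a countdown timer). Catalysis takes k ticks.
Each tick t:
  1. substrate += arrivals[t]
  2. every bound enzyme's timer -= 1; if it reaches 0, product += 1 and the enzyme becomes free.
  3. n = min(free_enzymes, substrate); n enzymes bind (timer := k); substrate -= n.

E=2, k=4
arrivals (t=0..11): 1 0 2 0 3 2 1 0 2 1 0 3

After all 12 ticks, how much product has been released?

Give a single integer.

t=0: arr=1 -> substrate=0 bound=1 product=0
t=1: arr=0 -> substrate=0 bound=1 product=0
t=2: arr=2 -> substrate=1 bound=2 product=0
t=3: arr=0 -> substrate=1 bound=2 product=0
t=4: arr=3 -> substrate=3 bound=2 product=1
t=5: arr=2 -> substrate=5 bound=2 product=1
t=6: arr=1 -> substrate=5 bound=2 product=2
t=7: arr=0 -> substrate=5 bound=2 product=2
t=8: arr=2 -> substrate=6 bound=2 product=3
t=9: arr=1 -> substrate=7 bound=2 product=3
t=10: arr=0 -> substrate=6 bound=2 product=4
t=11: arr=3 -> substrate=9 bound=2 product=4

Answer: 4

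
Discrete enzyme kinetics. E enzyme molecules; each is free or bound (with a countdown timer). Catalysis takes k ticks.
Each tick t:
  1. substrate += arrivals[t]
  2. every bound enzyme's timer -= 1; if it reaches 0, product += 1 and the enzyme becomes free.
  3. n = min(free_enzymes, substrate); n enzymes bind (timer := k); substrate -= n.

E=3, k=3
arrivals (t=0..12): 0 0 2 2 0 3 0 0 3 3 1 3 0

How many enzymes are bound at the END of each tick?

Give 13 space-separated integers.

Answer: 0 0 2 3 3 3 3 3 3 3 3 3 3

Derivation:
t=0: arr=0 -> substrate=0 bound=0 product=0
t=1: arr=0 -> substrate=0 bound=0 product=0
t=2: arr=2 -> substrate=0 bound=2 product=0
t=3: arr=2 -> substrate=1 bound=3 product=0
t=4: arr=0 -> substrate=1 bound=3 product=0
t=5: arr=3 -> substrate=2 bound=3 product=2
t=6: arr=0 -> substrate=1 bound=3 product=3
t=7: arr=0 -> substrate=1 bound=3 product=3
t=8: arr=3 -> substrate=2 bound=3 product=5
t=9: arr=3 -> substrate=4 bound=3 product=6
t=10: arr=1 -> substrate=5 bound=3 product=6
t=11: arr=3 -> substrate=6 bound=3 product=8
t=12: arr=0 -> substrate=5 bound=3 product=9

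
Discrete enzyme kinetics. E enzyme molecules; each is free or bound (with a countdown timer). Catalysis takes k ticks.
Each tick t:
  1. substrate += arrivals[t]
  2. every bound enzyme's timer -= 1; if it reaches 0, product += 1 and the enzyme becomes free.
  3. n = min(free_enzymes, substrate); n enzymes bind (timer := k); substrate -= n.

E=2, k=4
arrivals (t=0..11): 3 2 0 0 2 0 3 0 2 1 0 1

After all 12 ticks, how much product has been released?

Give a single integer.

t=0: arr=3 -> substrate=1 bound=2 product=0
t=1: arr=2 -> substrate=3 bound=2 product=0
t=2: arr=0 -> substrate=3 bound=2 product=0
t=3: arr=0 -> substrate=3 bound=2 product=0
t=4: arr=2 -> substrate=3 bound=2 product=2
t=5: arr=0 -> substrate=3 bound=2 product=2
t=6: arr=3 -> substrate=6 bound=2 product=2
t=7: arr=0 -> substrate=6 bound=2 product=2
t=8: arr=2 -> substrate=6 bound=2 product=4
t=9: arr=1 -> substrate=7 bound=2 product=4
t=10: arr=0 -> substrate=7 bound=2 product=4
t=11: arr=1 -> substrate=8 bound=2 product=4

Answer: 4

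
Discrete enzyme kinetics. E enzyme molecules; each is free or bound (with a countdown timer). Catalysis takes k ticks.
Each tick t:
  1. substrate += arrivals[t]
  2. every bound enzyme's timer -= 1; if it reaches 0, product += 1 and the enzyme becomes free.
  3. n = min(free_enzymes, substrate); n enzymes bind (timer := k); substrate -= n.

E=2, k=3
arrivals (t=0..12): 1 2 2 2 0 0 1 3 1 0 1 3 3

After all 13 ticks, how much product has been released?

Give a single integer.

Answer: 7

Derivation:
t=0: arr=1 -> substrate=0 bound=1 product=0
t=1: arr=2 -> substrate=1 bound=2 product=0
t=2: arr=2 -> substrate=3 bound=2 product=0
t=3: arr=2 -> substrate=4 bound=2 product=1
t=4: arr=0 -> substrate=3 bound=2 product=2
t=5: arr=0 -> substrate=3 bound=2 product=2
t=6: arr=1 -> substrate=3 bound=2 product=3
t=7: arr=3 -> substrate=5 bound=2 product=4
t=8: arr=1 -> substrate=6 bound=2 product=4
t=9: arr=0 -> substrate=5 bound=2 product=5
t=10: arr=1 -> substrate=5 bound=2 product=6
t=11: arr=3 -> substrate=8 bound=2 product=6
t=12: arr=3 -> substrate=10 bound=2 product=7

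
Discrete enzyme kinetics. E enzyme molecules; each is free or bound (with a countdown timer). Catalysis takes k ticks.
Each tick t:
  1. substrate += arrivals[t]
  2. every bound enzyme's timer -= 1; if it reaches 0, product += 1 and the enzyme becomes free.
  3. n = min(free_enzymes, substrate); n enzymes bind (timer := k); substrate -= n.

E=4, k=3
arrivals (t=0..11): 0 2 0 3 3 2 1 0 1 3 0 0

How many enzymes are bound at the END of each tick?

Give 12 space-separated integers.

t=0: arr=0 -> substrate=0 bound=0 product=0
t=1: arr=2 -> substrate=0 bound=2 product=0
t=2: arr=0 -> substrate=0 bound=2 product=0
t=3: arr=3 -> substrate=1 bound=4 product=0
t=4: arr=3 -> substrate=2 bound=4 product=2
t=5: arr=2 -> substrate=4 bound=4 product=2
t=6: arr=1 -> substrate=3 bound=4 product=4
t=7: arr=0 -> substrate=1 bound=4 product=6
t=8: arr=1 -> substrate=2 bound=4 product=6
t=9: arr=3 -> substrate=3 bound=4 product=8
t=10: arr=0 -> substrate=1 bound=4 product=10
t=11: arr=0 -> substrate=1 bound=4 product=10

Answer: 0 2 2 4 4 4 4 4 4 4 4 4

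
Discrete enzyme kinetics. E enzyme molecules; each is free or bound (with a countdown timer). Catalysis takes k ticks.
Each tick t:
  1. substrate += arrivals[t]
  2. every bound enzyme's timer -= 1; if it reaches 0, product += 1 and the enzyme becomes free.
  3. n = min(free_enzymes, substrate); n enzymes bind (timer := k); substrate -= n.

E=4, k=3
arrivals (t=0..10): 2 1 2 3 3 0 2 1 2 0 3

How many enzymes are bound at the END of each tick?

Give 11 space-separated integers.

Answer: 2 3 4 4 4 4 4 4 4 4 4

Derivation:
t=0: arr=2 -> substrate=0 bound=2 product=0
t=1: arr=1 -> substrate=0 bound=3 product=0
t=2: arr=2 -> substrate=1 bound=4 product=0
t=3: arr=3 -> substrate=2 bound=4 product=2
t=4: arr=3 -> substrate=4 bound=4 product=3
t=5: arr=0 -> substrate=3 bound=4 product=4
t=6: arr=2 -> substrate=3 bound=4 product=6
t=7: arr=1 -> substrate=3 bound=4 product=7
t=8: arr=2 -> substrate=4 bound=4 product=8
t=9: arr=0 -> substrate=2 bound=4 product=10
t=10: arr=3 -> substrate=4 bound=4 product=11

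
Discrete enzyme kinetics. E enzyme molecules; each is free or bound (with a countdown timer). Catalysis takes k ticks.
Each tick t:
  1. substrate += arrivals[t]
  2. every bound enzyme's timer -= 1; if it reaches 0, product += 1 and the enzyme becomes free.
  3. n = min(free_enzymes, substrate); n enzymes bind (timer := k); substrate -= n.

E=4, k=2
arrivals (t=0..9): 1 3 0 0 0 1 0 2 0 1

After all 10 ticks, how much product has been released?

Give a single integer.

Answer: 7

Derivation:
t=0: arr=1 -> substrate=0 bound=1 product=0
t=1: arr=3 -> substrate=0 bound=4 product=0
t=2: arr=0 -> substrate=0 bound=3 product=1
t=3: arr=0 -> substrate=0 bound=0 product=4
t=4: arr=0 -> substrate=0 bound=0 product=4
t=5: arr=1 -> substrate=0 bound=1 product=4
t=6: arr=0 -> substrate=0 bound=1 product=4
t=7: arr=2 -> substrate=0 bound=2 product=5
t=8: arr=0 -> substrate=0 bound=2 product=5
t=9: arr=1 -> substrate=0 bound=1 product=7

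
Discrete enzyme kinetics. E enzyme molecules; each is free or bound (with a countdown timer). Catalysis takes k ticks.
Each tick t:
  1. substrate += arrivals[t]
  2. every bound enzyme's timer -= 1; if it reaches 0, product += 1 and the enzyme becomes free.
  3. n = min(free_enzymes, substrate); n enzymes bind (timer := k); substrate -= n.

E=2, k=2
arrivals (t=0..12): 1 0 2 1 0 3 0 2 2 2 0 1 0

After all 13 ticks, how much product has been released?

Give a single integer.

t=0: arr=1 -> substrate=0 bound=1 product=0
t=1: arr=0 -> substrate=0 bound=1 product=0
t=2: arr=2 -> substrate=0 bound=2 product=1
t=3: arr=1 -> substrate=1 bound=2 product=1
t=4: arr=0 -> substrate=0 bound=1 product=3
t=5: arr=3 -> substrate=2 bound=2 product=3
t=6: arr=0 -> substrate=1 bound=2 product=4
t=7: arr=2 -> substrate=2 bound=2 product=5
t=8: arr=2 -> substrate=3 bound=2 product=6
t=9: arr=2 -> substrate=4 bound=2 product=7
t=10: arr=0 -> substrate=3 bound=2 product=8
t=11: arr=1 -> substrate=3 bound=2 product=9
t=12: arr=0 -> substrate=2 bound=2 product=10

Answer: 10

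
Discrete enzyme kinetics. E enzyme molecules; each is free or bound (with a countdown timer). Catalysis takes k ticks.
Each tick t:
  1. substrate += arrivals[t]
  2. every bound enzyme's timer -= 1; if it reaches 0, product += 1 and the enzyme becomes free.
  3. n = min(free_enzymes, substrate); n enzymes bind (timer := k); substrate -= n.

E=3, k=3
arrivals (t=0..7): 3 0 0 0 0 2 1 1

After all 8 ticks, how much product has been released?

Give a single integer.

Answer: 3

Derivation:
t=0: arr=3 -> substrate=0 bound=3 product=0
t=1: arr=0 -> substrate=0 bound=3 product=0
t=2: arr=0 -> substrate=0 bound=3 product=0
t=3: arr=0 -> substrate=0 bound=0 product=3
t=4: arr=0 -> substrate=0 bound=0 product=3
t=5: arr=2 -> substrate=0 bound=2 product=3
t=6: arr=1 -> substrate=0 bound=3 product=3
t=7: arr=1 -> substrate=1 bound=3 product=3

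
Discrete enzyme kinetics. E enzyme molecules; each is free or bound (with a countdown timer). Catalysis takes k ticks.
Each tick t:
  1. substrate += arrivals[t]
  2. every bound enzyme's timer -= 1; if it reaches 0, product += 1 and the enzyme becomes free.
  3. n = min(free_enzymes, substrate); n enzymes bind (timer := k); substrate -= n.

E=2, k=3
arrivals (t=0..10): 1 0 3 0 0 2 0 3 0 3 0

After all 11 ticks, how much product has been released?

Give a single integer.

Answer: 5

Derivation:
t=0: arr=1 -> substrate=0 bound=1 product=0
t=1: arr=0 -> substrate=0 bound=1 product=0
t=2: arr=3 -> substrate=2 bound=2 product=0
t=3: arr=0 -> substrate=1 bound=2 product=1
t=4: arr=0 -> substrate=1 bound=2 product=1
t=5: arr=2 -> substrate=2 bound=2 product=2
t=6: arr=0 -> substrate=1 bound=2 product=3
t=7: arr=3 -> substrate=4 bound=2 product=3
t=8: arr=0 -> substrate=3 bound=2 product=4
t=9: arr=3 -> substrate=5 bound=2 product=5
t=10: arr=0 -> substrate=5 bound=2 product=5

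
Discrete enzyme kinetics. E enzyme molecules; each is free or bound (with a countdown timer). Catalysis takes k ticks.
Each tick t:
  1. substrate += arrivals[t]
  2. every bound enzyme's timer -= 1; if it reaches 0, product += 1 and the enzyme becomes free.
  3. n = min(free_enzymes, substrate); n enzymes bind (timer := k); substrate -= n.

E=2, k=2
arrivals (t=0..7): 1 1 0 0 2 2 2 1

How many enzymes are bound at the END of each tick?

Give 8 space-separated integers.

Answer: 1 2 1 0 2 2 2 2

Derivation:
t=0: arr=1 -> substrate=0 bound=1 product=0
t=1: arr=1 -> substrate=0 bound=2 product=0
t=2: arr=0 -> substrate=0 bound=1 product=1
t=3: arr=0 -> substrate=0 bound=0 product=2
t=4: arr=2 -> substrate=0 bound=2 product=2
t=5: arr=2 -> substrate=2 bound=2 product=2
t=6: arr=2 -> substrate=2 bound=2 product=4
t=7: arr=1 -> substrate=3 bound=2 product=4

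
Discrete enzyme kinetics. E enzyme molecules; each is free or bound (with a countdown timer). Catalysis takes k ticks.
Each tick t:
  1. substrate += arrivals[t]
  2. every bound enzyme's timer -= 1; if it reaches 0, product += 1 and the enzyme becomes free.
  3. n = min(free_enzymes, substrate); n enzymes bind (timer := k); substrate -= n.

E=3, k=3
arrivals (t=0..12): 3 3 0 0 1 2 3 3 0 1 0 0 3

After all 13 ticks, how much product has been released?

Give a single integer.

Answer: 12

Derivation:
t=0: arr=3 -> substrate=0 bound=3 product=0
t=1: arr=3 -> substrate=3 bound=3 product=0
t=2: arr=0 -> substrate=3 bound=3 product=0
t=3: arr=0 -> substrate=0 bound=3 product=3
t=4: arr=1 -> substrate=1 bound=3 product=3
t=5: arr=2 -> substrate=3 bound=3 product=3
t=6: arr=3 -> substrate=3 bound=3 product=6
t=7: arr=3 -> substrate=6 bound=3 product=6
t=8: arr=0 -> substrate=6 bound=3 product=6
t=9: arr=1 -> substrate=4 bound=3 product=9
t=10: arr=0 -> substrate=4 bound=3 product=9
t=11: arr=0 -> substrate=4 bound=3 product=9
t=12: arr=3 -> substrate=4 bound=3 product=12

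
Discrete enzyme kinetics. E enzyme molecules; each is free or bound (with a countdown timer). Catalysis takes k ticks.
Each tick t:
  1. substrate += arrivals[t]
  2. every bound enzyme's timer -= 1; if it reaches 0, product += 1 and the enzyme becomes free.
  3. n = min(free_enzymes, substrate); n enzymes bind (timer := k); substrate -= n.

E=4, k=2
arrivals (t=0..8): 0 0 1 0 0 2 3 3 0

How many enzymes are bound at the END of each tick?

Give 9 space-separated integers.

t=0: arr=0 -> substrate=0 bound=0 product=0
t=1: arr=0 -> substrate=0 bound=0 product=0
t=2: arr=1 -> substrate=0 bound=1 product=0
t=3: arr=0 -> substrate=0 bound=1 product=0
t=4: arr=0 -> substrate=0 bound=0 product=1
t=5: arr=2 -> substrate=0 bound=2 product=1
t=6: arr=3 -> substrate=1 bound=4 product=1
t=7: arr=3 -> substrate=2 bound=4 product=3
t=8: arr=0 -> substrate=0 bound=4 product=5

Answer: 0 0 1 1 0 2 4 4 4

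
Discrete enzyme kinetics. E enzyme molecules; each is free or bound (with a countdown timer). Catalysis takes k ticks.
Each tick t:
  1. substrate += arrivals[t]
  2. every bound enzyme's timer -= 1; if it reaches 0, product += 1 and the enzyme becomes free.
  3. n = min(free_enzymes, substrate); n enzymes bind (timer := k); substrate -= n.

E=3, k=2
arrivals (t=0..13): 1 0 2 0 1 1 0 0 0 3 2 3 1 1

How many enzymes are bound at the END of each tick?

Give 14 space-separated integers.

Answer: 1 1 2 2 1 2 1 0 0 3 3 3 3 3

Derivation:
t=0: arr=1 -> substrate=0 bound=1 product=0
t=1: arr=0 -> substrate=0 bound=1 product=0
t=2: arr=2 -> substrate=0 bound=2 product=1
t=3: arr=0 -> substrate=0 bound=2 product=1
t=4: arr=1 -> substrate=0 bound=1 product=3
t=5: arr=1 -> substrate=0 bound=2 product=3
t=6: arr=0 -> substrate=0 bound=1 product=4
t=7: arr=0 -> substrate=0 bound=0 product=5
t=8: arr=0 -> substrate=0 bound=0 product=5
t=9: arr=3 -> substrate=0 bound=3 product=5
t=10: arr=2 -> substrate=2 bound=3 product=5
t=11: arr=3 -> substrate=2 bound=3 product=8
t=12: arr=1 -> substrate=3 bound=3 product=8
t=13: arr=1 -> substrate=1 bound=3 product=11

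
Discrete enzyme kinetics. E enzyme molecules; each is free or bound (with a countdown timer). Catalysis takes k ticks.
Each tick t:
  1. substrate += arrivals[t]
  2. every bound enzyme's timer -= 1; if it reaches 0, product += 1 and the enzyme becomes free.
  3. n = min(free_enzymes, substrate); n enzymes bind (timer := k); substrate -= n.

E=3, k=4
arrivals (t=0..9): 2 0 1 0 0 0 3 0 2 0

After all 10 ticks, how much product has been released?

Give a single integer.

Answer: 3

Derivation:
t=0: arr=2 -> substrate=0 bound=2 product=0
t=1: arr=0 -> substrate=0 bound=2 product=0
t=2: arr=1 -> substrate=0 bound=3 product=0
t=3: arr=0 -> substrate=0 bound=3 product=0
t=4: arr=0 -> substrate=0 bound=1 product=2
t=5: arr=0 -> substrate=0 bound=1 product=2
t=6: arr=3 -> substrate=0 bound=3 product=3
t=7: arr=0 -> substrate=0 bound=3 product=3
t=8: arr=2 -> substrate=2 bound=3 product=3
t=9: arr=0 -> substrate=2 bound=3 product=3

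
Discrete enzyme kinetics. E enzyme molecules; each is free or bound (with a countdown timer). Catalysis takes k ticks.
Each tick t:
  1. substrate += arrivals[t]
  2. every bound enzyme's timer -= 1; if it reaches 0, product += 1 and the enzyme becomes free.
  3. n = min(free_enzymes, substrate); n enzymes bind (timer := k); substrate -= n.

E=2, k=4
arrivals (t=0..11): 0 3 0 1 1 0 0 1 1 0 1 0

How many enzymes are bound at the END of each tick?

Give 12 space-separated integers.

t=0: arr=0 -> substrate=0 bound=0 product=0
t=1: arr=3 -> substrate=1 bound=2 product=0
t=2: arr=0 -> substrate=1 bound=2 product=0
t=3: arr=1 -> substrate=2 bound=2 product=0
t=4: arr=1 -> substrate=3 bound=2 product=0
t=5: arr=0 -> substrate=1 bound=2 product=2
t=6: arr=0 -> substrate=1 bound=2 product=2
t=7: arr=1 -> substrate=2 bound=2 product=2
t=8: arr=1 -> substrate=3 bound=2 product=2
t=9: arr=0 -> substrate=1 bound=2 product=4
t=10: arr=1 -> substrate=2 bound=2 product=4
t=11: arr=0 -> substrate=2 bound=2 product=4

Answer: 0 2 2 2 2 2 2 2 2 2 2 2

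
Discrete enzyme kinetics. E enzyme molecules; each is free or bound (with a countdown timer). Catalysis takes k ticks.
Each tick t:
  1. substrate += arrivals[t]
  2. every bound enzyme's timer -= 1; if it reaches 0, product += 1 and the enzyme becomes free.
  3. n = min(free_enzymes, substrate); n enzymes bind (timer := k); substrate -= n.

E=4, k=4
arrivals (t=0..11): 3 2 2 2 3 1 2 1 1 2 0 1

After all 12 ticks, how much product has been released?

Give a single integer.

Answer: 8

Derivation:
t=0: arr=3 -> substrate=0 bound=3 product=0
t=1: arr=2 -> substrate=1 bound=4 product=0
t=2: arr=2 -> substrate=3 bound=4 product=0
t=3: arr=2 -> substrate=5 bound=4 product=0
t=4: arr=3 -> substrate=5 bound=4 product=3
t=5: arr=1 -> substrate=5 bound=4 product=4
t=6: arr=2 -> substrate=7 bound=4 product=4
t=7: arr=1 -> substrate=8 bound=4 product=4
t=8: arr=1 -> substrate=6 bound=4 product=7
t=9: arr=2 -> substrate=7 bound=4 product=8
t=10: arr=0 -> substrate=7 bound=4 product=8
t=11: arr=1 -> substrate=8 bound=4 product=8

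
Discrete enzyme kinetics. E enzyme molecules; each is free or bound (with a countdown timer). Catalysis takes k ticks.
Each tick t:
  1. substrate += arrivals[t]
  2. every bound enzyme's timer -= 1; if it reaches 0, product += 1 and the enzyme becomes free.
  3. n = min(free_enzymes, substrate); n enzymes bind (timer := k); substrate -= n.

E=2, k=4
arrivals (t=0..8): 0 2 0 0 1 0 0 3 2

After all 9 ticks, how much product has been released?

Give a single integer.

t=0: arr=0 -> substrate=0 bound=0 product=0
t=1: arr=2 -> substrate=0 bound=2 product=0
t=2: arr=0 -> substrate=0 bound=2 product=0
t=3: arr=0 -> substrate=0 bound=2 product=0
t=4: arr=1 -> substrate=1 bound=2 product=0
t=5: arr=0 -> substrate=0 bound=1 product=2
t=6: arr=0 -> substrate=0 bound=1 product=2
t=7: arr=3 -> substrate=2 bound=2 product=2
t=8: arr=2 -> substrate=4 bound=2 product=2

Answer: 2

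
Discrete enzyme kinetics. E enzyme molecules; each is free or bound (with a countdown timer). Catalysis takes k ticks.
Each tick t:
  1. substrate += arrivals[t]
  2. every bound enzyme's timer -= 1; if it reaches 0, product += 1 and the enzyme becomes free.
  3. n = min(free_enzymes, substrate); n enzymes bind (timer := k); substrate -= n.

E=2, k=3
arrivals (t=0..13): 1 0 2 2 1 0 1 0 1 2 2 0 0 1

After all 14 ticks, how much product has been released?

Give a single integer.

t=0: arr=1 -> substrate=0 bound=1 product=0
t=1: arr=0 -> substrate=0 bound=1 product=0
t=2: arr=2 -> substrate=1 bound=2 product=0
t=3: arr=2 -> substrate=2 bound=2 product=1
t=4: arr=1 -> substrate=3 bound=2 product=1
t=5: arr=0 -> substrate=2 bound=2 product=2
t=6: arr=1 -> substrate=2 bound=2 product=3
t=7: arr=0 -> substrate=2 bound=2 product=3
t=8: arr=1 -> substrate=2 bound=2 product=4
t=9: arr=2 -> substrate=3 bound=2 product=5
t=10: arr=2 -> substrate=5 bound=2 product=5
t=11: arr=0 -> substrate=4 bound=2 product=6
t=12: arr=0 -> substrate=3 bound=2 product=7
t=13: arr=1 -> substrate=4 bound=2 product=7

Answer: 7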